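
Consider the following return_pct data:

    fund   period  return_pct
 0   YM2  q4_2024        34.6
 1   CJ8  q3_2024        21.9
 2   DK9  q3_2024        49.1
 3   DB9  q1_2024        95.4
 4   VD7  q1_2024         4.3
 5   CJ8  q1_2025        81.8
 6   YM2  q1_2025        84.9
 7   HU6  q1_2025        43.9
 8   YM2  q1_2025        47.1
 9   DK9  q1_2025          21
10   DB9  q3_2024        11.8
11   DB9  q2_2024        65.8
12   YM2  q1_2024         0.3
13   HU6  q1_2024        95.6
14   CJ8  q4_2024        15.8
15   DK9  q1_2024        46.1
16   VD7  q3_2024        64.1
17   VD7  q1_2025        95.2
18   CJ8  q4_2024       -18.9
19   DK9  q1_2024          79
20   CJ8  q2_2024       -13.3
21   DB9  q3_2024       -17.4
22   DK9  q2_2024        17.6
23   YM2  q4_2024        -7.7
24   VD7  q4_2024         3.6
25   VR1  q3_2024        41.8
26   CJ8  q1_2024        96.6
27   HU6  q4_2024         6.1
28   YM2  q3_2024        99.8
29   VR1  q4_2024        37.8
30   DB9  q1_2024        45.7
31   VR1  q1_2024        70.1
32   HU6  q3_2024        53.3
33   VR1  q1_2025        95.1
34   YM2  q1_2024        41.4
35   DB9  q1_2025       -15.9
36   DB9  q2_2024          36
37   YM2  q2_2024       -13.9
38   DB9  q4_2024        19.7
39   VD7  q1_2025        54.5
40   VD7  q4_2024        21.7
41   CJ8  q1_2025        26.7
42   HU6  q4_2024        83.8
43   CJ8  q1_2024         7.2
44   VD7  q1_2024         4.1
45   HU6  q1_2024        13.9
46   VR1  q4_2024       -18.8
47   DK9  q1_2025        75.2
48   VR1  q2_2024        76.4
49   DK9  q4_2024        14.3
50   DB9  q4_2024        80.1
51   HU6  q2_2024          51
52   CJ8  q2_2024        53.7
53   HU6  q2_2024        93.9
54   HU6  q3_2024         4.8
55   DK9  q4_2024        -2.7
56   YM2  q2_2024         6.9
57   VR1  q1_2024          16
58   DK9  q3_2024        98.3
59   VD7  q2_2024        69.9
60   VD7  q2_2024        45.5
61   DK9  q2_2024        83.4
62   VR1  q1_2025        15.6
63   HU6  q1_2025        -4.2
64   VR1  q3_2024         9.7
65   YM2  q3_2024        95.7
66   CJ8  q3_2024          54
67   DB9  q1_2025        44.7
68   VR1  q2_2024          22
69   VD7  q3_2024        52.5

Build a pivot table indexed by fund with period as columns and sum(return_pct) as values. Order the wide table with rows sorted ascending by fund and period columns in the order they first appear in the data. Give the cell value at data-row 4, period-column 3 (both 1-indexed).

With rows sorted ascending by fund, row 4 is fund=HU6. period columns in first-appearance order: q4_2024, q3_2024, q1_2024, q1_2025, q2_2024; column 3 is q1_2024.
Long rows with fund=HU6, period=q1_2024: 95.6 + 13.9 = 109.5.

109.5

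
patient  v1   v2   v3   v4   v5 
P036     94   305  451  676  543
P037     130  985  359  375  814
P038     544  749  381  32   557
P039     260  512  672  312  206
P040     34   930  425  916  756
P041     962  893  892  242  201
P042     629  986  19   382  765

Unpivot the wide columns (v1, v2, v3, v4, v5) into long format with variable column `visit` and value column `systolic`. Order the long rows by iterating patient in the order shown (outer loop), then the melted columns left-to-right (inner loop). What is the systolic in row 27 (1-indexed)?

35 rows total (7 × 5). Row 27: index ⌊(27-1)/5⌋ = 5 into patient → P041; (27-1) mod 5 = 1 into the melted columns → v2.
So row 27 is (P041, v2, 893); systolic = 893.

893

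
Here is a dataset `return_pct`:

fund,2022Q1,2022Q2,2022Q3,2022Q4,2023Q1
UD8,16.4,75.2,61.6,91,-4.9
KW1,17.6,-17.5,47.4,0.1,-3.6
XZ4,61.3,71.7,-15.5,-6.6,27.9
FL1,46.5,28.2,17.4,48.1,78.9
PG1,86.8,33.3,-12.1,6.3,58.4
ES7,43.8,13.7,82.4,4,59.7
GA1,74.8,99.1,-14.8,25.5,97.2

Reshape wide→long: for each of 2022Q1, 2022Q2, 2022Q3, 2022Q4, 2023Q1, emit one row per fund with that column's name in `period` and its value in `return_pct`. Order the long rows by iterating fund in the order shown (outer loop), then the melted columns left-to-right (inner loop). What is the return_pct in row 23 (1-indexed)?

35 rows total (7 × 5). Row 23: index ⌊(23-1)/5⌋ = 4 into fund → PG1; (23-1) mod 5 = 2 into the melted columns → 2022Q3.
So row 23 is (PG1, 2022Q3, -12.1); return_pct = -12.1.

-12.1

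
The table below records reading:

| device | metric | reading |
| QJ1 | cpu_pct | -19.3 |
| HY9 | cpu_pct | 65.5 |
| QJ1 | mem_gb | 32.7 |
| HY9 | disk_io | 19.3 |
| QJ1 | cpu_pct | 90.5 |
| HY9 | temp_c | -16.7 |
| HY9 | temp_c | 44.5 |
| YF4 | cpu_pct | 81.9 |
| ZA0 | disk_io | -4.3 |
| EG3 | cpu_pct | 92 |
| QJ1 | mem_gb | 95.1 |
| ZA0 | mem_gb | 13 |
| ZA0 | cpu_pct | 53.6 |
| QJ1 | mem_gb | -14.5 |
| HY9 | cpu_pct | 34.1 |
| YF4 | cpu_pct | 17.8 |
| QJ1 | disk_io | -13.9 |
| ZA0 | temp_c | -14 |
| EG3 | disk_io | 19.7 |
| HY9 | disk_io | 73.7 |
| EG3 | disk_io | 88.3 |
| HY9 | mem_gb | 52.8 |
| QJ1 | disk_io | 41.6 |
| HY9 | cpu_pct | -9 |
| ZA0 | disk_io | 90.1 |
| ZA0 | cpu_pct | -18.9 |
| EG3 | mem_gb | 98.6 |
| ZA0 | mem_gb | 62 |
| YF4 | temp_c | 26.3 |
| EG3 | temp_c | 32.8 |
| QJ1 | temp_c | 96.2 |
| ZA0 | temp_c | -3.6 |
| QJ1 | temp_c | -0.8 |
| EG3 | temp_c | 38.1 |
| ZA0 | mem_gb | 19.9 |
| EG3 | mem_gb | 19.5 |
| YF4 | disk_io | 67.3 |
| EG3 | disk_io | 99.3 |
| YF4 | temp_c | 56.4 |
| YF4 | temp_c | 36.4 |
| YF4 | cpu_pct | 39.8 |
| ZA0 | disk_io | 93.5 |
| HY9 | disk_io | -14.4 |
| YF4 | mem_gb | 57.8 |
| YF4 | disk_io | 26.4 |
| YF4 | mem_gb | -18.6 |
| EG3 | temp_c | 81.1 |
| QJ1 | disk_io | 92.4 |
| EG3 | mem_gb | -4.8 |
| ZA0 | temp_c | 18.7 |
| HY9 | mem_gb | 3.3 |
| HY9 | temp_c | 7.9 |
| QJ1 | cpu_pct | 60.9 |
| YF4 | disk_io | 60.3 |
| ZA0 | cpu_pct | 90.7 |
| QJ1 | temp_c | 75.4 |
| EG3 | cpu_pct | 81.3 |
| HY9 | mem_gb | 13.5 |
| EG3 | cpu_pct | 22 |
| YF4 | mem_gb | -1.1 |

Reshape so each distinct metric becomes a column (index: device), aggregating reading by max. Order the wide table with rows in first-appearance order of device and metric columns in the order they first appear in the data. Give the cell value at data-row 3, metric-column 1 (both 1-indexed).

With rows in first-appearance order of device, row 3 is device=YF4. metric columns in first-appearance order: cpu_pct, mem_gb, disk_io, temp_c; column 1 is cpu_pct.
Long rows with device=YF4, metric=cpu_pct: max(81.9, 17.8, 39.8) = 81.9.

81.9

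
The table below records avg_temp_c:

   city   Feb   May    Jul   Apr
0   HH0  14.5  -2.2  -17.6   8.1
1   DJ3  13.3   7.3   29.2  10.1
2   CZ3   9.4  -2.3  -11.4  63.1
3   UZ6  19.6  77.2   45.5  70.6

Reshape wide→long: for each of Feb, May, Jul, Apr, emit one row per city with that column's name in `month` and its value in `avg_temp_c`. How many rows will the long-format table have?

16

4 city values × 4 melted columns = 16 rows.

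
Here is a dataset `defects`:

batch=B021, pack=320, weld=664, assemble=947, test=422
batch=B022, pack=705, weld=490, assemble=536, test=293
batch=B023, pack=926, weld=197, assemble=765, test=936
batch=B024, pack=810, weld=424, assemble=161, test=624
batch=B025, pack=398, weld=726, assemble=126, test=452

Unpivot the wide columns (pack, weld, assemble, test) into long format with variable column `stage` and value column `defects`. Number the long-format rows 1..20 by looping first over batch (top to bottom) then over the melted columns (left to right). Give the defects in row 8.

20 rows total (5 × 4). Row 8: index ⌊(8-1)/4⌋ = 1 into batch → B022; (8-1) mod 4 = 3 into the melted columns → test.
So row 8 is (B022, test, 293); defects = 293.

293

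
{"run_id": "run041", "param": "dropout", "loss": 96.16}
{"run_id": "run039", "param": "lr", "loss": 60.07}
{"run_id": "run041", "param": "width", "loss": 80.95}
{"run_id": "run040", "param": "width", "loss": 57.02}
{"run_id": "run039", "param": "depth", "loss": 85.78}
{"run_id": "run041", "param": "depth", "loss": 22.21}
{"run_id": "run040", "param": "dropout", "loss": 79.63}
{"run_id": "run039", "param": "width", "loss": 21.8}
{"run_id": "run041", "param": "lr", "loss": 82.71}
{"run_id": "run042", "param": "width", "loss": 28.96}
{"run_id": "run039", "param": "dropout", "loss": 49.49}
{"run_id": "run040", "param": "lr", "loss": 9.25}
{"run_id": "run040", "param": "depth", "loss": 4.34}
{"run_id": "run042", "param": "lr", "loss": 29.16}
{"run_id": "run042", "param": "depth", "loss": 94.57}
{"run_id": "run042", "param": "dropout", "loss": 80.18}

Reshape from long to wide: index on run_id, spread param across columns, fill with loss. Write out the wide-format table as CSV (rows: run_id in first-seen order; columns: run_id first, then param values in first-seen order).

run_id,dropout,lr,width,depth
run041,96.16,82.71,80.95,22.21
run039,49.49,60.07,21.8,85.78
run040,79.63,9.25,57.02,4.34
run042,80.18,29.16,28.96,94.57

Columns: run_id plus the 4 distinct param values (dropout, lr, width, depth).
For example, row run041 column dropout takes loss=96.16 from the long row (run041, dropout).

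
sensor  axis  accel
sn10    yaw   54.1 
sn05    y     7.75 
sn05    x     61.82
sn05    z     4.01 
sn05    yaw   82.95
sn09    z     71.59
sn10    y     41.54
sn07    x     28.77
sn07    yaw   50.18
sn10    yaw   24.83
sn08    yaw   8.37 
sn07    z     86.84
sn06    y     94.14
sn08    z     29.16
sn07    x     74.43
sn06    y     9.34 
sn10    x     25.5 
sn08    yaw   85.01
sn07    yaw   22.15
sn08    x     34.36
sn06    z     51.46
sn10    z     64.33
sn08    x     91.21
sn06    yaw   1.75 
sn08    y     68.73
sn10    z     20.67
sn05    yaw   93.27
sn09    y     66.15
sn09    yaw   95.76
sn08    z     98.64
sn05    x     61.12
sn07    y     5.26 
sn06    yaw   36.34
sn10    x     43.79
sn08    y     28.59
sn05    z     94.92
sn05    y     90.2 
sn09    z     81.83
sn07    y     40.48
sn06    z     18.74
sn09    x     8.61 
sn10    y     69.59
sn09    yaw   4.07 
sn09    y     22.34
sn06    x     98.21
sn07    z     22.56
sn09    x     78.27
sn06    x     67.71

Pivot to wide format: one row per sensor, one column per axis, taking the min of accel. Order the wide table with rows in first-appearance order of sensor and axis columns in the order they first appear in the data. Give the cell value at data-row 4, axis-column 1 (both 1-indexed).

With rows in first-appearance order of sensor, row 4 is sensor=sn07. axis columns in first-appearance order: yaw, y, x, z; column 1 is yaw.
Long rows with sensor=sn07, axis=yaw: min(50.18, 22.15) = 22.15.

22.15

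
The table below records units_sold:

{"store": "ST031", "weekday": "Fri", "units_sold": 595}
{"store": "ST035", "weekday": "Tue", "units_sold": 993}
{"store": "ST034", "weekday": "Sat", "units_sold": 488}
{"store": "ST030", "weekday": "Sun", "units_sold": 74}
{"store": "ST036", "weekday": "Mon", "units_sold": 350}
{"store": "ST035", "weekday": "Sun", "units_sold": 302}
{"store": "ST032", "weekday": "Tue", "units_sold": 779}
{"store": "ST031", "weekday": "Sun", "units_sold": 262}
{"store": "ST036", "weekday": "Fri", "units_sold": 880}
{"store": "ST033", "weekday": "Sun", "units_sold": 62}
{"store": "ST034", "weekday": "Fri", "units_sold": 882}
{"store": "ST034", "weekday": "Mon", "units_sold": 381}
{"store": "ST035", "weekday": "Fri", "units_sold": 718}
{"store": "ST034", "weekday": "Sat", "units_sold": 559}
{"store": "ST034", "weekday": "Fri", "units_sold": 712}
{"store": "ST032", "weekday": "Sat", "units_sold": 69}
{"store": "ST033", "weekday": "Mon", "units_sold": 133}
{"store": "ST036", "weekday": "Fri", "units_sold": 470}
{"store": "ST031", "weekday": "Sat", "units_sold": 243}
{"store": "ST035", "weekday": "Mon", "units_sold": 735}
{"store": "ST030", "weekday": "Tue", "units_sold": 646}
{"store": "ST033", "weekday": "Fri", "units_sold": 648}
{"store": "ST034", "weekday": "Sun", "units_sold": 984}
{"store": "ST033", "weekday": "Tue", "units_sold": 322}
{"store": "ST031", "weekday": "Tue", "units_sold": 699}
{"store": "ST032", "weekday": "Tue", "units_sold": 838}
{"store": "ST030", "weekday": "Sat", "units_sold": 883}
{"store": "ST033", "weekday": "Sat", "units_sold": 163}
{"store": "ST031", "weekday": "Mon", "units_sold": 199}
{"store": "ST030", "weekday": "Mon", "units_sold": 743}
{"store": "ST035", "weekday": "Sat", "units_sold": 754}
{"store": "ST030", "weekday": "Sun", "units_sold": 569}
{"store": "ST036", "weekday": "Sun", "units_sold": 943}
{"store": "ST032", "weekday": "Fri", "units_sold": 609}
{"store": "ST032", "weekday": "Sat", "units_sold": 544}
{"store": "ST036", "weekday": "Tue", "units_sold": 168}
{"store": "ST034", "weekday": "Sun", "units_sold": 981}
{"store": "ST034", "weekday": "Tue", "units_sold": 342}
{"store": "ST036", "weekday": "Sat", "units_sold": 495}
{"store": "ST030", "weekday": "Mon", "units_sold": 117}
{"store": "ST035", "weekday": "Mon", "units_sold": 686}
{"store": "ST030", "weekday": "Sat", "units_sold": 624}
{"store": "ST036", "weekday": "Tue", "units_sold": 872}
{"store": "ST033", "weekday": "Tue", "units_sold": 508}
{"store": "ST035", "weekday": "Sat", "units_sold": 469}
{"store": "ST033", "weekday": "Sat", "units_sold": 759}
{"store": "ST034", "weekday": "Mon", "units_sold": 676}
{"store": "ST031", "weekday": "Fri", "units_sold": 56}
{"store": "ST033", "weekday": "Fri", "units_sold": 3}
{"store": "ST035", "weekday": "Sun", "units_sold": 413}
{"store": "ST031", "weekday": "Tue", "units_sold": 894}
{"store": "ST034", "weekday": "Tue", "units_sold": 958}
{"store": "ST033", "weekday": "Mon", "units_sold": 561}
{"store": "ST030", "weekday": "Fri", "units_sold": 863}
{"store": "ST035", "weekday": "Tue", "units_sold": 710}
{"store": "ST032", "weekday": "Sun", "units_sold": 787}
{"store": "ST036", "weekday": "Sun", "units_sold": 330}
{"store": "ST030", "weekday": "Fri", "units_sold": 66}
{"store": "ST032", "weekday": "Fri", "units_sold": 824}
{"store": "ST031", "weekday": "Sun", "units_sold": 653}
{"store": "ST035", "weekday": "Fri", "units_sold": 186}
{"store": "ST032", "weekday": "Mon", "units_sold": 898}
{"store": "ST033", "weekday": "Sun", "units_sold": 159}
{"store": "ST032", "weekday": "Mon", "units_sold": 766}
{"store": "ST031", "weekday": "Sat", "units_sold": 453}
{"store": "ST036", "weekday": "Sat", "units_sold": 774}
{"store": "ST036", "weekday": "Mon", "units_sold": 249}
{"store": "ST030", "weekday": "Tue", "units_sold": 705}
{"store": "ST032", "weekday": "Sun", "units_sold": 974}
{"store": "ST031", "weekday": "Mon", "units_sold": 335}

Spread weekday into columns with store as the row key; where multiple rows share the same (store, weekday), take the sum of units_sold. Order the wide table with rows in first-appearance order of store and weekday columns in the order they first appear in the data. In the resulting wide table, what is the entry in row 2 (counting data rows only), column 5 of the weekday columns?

1421

With rows in first-appearance order of store, row 2 is store=ST035. weekday columns in first-appearance order: Fri, Tue, Sat, Sun, Mon; column 5 is Mon.
Long rows with store=ST035, weekday=Mon: 735 + 686 = 1421.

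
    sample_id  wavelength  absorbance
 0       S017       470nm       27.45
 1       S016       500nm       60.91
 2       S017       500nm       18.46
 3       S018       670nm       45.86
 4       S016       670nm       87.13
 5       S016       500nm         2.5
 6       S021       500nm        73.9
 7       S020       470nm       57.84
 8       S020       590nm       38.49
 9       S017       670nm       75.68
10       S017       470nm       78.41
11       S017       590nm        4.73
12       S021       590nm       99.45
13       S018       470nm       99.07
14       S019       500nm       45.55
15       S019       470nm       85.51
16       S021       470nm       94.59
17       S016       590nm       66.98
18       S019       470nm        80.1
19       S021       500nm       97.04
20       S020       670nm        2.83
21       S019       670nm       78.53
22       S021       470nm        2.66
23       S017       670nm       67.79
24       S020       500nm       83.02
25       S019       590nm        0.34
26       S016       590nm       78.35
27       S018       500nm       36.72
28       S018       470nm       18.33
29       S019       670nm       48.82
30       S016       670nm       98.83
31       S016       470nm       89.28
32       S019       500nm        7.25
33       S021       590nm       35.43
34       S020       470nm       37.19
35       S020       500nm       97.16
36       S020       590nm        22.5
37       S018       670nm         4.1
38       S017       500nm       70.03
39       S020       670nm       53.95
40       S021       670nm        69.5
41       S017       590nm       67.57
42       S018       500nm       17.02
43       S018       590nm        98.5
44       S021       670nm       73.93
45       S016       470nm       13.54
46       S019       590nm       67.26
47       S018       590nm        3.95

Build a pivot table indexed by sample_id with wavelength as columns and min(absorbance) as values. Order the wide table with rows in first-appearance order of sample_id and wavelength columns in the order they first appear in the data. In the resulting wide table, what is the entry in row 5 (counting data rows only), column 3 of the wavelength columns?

With rows in first-appearance order of sample_id, row 5 is sample_id=S020. wavelength columns in first-appearance order: 470nm, 500nm, 670nm, 590nm; column 3 is 670nm.
Long rows with sample_id=S020, wavelength=670nm: min(2.83, 53.95) = 2.83.

2.83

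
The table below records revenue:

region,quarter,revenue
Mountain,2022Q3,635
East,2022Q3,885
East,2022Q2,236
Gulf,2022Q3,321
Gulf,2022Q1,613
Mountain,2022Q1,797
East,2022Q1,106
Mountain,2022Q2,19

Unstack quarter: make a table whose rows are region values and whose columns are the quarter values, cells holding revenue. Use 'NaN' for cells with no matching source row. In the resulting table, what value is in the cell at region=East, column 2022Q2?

236

The long row with region=East, quarter=2022Q2 has revenue=236.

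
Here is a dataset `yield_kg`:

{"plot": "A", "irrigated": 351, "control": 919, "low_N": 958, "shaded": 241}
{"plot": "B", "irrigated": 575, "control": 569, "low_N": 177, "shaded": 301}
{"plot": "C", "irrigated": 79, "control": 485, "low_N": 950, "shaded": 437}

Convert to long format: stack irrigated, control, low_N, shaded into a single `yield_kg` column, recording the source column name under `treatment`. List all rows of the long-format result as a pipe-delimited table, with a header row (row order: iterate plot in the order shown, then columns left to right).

Each (plot, column) pair becomes one row: 3 × 4 = 12 rows.
For example, (A, irrigated) → yield_kg=351.

| plot | treatment | yield_kg |
| A | irrigated | 351 |
| A | control | 919 |
| A | low_N | 958 |
| A | shaded | 241 |
| B | irrigated | 575 |
| B | control | 569 |
| B | low_N | 177 |
| B | shaded | 301 |
| C | irrigated | 79 |
| C | control | 485 |
| C | low_N | 950 |
| C | shaded | 437 |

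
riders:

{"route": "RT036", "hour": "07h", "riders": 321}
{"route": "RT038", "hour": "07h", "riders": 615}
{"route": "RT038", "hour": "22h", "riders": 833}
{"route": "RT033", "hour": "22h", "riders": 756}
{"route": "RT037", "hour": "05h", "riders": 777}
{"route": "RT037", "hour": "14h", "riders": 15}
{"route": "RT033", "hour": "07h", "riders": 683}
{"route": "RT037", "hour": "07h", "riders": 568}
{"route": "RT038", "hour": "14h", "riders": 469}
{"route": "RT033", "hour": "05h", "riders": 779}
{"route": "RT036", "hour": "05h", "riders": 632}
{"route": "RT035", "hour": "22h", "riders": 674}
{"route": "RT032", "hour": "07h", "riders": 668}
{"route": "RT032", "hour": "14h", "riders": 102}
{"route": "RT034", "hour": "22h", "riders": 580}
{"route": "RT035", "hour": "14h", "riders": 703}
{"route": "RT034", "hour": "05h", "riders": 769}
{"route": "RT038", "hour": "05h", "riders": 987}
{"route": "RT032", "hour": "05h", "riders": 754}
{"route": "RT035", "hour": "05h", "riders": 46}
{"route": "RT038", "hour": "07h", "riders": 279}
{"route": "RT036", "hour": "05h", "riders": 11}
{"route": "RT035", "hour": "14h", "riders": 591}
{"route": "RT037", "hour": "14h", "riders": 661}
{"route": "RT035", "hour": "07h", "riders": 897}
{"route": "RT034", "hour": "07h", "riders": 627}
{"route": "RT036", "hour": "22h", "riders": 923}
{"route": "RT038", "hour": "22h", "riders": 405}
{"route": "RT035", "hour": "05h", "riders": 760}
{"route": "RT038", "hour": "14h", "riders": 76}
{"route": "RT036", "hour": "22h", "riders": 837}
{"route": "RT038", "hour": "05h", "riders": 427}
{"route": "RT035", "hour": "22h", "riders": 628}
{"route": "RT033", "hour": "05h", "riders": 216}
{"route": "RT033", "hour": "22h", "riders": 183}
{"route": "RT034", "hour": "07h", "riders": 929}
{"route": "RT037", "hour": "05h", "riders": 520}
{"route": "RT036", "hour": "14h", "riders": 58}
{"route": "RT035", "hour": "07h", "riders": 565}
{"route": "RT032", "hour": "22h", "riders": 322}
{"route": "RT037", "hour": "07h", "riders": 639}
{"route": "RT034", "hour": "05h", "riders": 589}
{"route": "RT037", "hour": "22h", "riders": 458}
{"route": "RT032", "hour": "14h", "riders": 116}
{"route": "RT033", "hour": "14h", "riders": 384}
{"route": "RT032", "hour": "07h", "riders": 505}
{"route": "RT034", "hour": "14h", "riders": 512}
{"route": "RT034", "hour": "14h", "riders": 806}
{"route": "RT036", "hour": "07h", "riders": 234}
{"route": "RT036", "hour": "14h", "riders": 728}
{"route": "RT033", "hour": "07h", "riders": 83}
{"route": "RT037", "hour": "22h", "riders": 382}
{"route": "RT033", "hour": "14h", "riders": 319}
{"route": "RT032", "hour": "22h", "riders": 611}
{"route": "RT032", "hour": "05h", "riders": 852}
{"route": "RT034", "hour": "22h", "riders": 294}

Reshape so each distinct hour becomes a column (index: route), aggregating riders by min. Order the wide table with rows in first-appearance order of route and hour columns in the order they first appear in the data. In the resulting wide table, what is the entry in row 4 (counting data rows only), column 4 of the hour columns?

With rows in first-appearance order of route, row 4 is route=RT037. hour columns in first-appearance order: 07h, 22h, 05h, 14h; column 4 is 14h.
Long rows with route=RT037, hour=14h: min(15, 661) = 15.

15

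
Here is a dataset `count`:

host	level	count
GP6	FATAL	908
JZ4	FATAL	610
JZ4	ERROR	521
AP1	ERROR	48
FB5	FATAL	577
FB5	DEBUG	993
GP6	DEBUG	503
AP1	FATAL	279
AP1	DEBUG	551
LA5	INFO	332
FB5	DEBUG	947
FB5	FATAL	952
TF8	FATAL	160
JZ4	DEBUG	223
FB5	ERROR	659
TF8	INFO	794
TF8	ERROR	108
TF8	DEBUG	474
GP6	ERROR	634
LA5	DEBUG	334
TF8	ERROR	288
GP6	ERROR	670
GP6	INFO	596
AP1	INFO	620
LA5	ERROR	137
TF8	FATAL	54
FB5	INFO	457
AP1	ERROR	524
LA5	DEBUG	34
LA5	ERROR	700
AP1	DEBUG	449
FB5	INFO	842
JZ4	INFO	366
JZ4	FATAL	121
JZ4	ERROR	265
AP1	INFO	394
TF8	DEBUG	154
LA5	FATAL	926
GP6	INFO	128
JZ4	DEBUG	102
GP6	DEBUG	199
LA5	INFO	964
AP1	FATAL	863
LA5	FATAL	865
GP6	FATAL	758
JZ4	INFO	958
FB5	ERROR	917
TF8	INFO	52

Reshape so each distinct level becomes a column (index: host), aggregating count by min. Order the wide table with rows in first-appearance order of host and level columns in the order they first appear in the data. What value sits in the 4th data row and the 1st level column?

577

With rows in first-appearance order of host, row 4 is host=FB5. level columns in first-appearance order: FATAL, ERROR, DEBUG, INFO; column 1 is FATAL.
Long rows with host=FB5, level=FATAL: min(577, 952) = 577.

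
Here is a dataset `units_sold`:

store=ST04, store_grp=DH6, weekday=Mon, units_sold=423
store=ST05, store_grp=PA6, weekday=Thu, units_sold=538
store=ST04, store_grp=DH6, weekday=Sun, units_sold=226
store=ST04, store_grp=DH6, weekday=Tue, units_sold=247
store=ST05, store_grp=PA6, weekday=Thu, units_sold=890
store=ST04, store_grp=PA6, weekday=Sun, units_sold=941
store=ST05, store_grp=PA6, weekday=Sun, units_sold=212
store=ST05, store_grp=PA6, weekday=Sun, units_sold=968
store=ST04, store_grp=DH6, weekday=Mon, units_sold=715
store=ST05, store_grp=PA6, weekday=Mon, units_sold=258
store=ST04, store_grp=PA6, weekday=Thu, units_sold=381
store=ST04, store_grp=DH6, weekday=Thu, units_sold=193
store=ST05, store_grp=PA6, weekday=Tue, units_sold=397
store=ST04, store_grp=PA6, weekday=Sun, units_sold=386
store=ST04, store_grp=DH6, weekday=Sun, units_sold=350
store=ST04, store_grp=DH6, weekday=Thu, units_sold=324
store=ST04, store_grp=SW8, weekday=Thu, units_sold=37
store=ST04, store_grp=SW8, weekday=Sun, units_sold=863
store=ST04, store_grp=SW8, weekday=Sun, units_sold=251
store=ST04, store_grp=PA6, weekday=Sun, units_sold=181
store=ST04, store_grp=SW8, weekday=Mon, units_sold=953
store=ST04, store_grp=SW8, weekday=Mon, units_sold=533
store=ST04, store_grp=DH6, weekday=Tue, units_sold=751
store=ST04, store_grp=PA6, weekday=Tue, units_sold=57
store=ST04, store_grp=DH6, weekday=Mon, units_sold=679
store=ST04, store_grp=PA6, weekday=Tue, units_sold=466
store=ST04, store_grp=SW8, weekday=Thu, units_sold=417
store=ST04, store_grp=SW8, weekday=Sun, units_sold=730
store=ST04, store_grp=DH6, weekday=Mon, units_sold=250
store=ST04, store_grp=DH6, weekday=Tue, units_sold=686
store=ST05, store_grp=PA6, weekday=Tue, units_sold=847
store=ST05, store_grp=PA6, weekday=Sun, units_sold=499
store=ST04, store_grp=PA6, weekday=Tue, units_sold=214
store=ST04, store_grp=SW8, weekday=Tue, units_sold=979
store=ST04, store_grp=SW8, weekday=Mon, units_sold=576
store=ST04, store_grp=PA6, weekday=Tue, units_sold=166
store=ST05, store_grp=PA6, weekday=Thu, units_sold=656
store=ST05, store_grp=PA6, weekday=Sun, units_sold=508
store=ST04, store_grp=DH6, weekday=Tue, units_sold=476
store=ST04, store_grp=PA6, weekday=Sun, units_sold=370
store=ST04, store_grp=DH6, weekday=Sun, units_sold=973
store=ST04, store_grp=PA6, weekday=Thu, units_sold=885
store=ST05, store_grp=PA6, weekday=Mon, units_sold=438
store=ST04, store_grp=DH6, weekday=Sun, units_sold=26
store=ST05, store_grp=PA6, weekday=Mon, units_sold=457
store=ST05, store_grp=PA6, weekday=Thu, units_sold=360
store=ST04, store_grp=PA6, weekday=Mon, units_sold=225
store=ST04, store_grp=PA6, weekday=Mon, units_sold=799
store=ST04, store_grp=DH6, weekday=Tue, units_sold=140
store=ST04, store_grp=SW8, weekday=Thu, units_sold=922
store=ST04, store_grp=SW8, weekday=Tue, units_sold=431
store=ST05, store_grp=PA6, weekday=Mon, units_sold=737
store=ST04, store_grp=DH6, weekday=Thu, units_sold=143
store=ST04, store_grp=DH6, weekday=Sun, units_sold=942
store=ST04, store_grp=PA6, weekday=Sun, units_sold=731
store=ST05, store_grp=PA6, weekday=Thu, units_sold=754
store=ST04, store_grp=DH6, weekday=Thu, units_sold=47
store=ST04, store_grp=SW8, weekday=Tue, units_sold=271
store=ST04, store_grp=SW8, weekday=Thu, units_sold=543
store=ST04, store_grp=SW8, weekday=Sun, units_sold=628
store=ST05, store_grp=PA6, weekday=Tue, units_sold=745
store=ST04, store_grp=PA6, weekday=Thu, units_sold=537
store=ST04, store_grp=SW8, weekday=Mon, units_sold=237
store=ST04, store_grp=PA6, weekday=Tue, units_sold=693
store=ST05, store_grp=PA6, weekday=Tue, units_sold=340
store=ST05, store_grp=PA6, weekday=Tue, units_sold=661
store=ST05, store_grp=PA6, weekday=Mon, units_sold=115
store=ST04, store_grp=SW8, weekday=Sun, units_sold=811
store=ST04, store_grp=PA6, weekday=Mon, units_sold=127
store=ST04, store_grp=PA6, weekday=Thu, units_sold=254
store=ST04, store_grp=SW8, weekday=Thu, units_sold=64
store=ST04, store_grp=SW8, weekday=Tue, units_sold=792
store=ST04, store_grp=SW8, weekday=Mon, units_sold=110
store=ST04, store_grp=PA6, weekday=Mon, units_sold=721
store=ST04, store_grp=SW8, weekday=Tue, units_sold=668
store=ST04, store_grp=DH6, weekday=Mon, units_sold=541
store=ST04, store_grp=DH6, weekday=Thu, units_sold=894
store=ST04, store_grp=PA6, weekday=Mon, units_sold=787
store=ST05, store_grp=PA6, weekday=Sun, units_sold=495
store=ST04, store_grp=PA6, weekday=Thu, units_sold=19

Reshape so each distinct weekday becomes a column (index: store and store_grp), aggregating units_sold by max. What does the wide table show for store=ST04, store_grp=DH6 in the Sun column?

Rows with store=ST04, store_grp=DH6 and weekday=Sun: units_sold values are 226, 350, 973, 26, 942.
max(226, 350, 973, 26, 942) = 973.

973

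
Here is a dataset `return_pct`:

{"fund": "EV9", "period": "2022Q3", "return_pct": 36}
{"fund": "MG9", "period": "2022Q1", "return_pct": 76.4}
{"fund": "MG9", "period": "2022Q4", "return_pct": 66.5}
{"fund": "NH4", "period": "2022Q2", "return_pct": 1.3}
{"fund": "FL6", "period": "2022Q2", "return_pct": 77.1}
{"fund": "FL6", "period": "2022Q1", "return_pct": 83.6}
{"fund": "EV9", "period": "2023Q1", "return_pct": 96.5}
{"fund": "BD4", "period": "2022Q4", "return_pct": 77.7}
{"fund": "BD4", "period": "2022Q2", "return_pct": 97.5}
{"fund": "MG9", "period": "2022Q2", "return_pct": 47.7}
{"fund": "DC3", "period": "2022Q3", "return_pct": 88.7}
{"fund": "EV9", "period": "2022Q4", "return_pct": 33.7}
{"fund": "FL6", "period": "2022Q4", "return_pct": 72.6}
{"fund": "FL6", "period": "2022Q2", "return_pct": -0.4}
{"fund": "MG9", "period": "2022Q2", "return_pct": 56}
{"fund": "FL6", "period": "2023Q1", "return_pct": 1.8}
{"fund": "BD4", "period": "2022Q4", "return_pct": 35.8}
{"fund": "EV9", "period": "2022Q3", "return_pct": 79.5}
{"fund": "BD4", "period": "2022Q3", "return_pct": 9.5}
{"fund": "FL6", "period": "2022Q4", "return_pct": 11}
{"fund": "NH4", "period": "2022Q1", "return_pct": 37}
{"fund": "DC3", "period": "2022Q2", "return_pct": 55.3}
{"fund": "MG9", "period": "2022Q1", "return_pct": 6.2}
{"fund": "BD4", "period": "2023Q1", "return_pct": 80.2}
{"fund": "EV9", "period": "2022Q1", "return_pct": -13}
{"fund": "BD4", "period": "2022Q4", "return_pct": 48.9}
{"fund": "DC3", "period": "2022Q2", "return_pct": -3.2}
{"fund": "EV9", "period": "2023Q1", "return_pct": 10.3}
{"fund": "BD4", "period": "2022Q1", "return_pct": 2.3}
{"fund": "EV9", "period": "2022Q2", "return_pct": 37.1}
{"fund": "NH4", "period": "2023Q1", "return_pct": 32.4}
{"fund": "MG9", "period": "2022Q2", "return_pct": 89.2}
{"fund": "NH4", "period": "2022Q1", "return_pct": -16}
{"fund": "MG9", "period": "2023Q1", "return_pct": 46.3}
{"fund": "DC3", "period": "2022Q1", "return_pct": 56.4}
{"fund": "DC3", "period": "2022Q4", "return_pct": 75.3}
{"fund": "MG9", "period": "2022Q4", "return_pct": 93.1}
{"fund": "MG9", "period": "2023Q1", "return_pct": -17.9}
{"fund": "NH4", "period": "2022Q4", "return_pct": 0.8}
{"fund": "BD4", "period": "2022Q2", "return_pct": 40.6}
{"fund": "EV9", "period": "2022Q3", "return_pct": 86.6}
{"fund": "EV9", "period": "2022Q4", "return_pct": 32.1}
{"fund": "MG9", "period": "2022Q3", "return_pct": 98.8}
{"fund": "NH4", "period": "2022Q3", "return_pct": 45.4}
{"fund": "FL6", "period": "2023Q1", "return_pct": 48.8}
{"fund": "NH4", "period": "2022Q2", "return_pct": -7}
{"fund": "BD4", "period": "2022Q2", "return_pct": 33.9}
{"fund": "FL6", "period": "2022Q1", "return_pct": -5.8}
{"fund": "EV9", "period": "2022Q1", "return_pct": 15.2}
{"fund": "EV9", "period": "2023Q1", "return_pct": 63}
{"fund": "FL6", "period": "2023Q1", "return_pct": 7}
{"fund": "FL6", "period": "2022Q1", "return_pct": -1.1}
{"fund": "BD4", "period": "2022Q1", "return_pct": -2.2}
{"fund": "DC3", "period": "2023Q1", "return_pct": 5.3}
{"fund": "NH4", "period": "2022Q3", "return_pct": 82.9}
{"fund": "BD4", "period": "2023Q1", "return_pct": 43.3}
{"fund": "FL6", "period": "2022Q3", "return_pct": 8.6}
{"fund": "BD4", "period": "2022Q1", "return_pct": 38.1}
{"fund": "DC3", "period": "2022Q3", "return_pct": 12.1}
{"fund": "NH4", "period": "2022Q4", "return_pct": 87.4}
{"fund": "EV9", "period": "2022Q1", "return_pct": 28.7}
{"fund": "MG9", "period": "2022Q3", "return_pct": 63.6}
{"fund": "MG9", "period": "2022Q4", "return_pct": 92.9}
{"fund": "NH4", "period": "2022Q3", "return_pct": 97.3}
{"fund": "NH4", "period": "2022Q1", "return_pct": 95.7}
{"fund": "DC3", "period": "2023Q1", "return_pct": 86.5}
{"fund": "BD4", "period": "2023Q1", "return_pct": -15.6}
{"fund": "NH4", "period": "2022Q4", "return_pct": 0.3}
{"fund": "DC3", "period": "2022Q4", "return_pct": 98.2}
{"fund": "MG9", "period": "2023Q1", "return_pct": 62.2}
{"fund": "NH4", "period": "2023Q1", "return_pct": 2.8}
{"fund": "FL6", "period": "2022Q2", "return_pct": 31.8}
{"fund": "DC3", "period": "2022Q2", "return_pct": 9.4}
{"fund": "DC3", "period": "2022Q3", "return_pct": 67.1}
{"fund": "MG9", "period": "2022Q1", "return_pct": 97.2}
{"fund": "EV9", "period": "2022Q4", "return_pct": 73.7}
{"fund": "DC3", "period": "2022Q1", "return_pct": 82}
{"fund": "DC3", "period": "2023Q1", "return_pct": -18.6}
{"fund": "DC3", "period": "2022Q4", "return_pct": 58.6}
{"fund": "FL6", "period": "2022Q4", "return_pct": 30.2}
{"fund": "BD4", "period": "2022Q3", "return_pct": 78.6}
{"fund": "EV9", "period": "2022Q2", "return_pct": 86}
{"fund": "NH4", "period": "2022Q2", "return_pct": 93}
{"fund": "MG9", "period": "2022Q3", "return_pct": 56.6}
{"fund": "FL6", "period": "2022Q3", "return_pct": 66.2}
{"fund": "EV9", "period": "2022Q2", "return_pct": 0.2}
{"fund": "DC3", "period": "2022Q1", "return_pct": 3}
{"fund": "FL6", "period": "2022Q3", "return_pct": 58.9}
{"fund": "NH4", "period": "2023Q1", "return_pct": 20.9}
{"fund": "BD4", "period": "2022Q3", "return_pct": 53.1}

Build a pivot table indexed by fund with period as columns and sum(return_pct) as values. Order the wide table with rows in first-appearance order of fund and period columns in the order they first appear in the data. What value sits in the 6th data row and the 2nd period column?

141.4

With rows in first-appearance order of fund, row 6 is fund=DC3. period columns in first-appearance order: 2022Q3, 2022Q1, 2022Q4, 2022Q2, 2023Q1; column 2 is 2022Q1.
Long rows with fund=DC3, period=2022Q1: 56.4 + 82 + 3 = 141.4.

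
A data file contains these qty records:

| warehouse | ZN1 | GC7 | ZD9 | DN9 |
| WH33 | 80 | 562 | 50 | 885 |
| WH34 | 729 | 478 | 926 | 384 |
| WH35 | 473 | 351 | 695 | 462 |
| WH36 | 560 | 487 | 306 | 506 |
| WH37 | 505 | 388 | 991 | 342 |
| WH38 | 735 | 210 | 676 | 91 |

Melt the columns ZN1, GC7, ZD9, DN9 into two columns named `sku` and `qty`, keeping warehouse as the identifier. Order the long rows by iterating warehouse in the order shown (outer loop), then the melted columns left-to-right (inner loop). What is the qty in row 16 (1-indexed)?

506

24 rows total (6 × 4). Row 16: index ⌊(16-1)/4⌋ = 3 into warehouse → WH36; (16-1) mod 4 = 3 into the melted columns → DN9.
So row 16 is (WH36, DN9, 506); qty = 506.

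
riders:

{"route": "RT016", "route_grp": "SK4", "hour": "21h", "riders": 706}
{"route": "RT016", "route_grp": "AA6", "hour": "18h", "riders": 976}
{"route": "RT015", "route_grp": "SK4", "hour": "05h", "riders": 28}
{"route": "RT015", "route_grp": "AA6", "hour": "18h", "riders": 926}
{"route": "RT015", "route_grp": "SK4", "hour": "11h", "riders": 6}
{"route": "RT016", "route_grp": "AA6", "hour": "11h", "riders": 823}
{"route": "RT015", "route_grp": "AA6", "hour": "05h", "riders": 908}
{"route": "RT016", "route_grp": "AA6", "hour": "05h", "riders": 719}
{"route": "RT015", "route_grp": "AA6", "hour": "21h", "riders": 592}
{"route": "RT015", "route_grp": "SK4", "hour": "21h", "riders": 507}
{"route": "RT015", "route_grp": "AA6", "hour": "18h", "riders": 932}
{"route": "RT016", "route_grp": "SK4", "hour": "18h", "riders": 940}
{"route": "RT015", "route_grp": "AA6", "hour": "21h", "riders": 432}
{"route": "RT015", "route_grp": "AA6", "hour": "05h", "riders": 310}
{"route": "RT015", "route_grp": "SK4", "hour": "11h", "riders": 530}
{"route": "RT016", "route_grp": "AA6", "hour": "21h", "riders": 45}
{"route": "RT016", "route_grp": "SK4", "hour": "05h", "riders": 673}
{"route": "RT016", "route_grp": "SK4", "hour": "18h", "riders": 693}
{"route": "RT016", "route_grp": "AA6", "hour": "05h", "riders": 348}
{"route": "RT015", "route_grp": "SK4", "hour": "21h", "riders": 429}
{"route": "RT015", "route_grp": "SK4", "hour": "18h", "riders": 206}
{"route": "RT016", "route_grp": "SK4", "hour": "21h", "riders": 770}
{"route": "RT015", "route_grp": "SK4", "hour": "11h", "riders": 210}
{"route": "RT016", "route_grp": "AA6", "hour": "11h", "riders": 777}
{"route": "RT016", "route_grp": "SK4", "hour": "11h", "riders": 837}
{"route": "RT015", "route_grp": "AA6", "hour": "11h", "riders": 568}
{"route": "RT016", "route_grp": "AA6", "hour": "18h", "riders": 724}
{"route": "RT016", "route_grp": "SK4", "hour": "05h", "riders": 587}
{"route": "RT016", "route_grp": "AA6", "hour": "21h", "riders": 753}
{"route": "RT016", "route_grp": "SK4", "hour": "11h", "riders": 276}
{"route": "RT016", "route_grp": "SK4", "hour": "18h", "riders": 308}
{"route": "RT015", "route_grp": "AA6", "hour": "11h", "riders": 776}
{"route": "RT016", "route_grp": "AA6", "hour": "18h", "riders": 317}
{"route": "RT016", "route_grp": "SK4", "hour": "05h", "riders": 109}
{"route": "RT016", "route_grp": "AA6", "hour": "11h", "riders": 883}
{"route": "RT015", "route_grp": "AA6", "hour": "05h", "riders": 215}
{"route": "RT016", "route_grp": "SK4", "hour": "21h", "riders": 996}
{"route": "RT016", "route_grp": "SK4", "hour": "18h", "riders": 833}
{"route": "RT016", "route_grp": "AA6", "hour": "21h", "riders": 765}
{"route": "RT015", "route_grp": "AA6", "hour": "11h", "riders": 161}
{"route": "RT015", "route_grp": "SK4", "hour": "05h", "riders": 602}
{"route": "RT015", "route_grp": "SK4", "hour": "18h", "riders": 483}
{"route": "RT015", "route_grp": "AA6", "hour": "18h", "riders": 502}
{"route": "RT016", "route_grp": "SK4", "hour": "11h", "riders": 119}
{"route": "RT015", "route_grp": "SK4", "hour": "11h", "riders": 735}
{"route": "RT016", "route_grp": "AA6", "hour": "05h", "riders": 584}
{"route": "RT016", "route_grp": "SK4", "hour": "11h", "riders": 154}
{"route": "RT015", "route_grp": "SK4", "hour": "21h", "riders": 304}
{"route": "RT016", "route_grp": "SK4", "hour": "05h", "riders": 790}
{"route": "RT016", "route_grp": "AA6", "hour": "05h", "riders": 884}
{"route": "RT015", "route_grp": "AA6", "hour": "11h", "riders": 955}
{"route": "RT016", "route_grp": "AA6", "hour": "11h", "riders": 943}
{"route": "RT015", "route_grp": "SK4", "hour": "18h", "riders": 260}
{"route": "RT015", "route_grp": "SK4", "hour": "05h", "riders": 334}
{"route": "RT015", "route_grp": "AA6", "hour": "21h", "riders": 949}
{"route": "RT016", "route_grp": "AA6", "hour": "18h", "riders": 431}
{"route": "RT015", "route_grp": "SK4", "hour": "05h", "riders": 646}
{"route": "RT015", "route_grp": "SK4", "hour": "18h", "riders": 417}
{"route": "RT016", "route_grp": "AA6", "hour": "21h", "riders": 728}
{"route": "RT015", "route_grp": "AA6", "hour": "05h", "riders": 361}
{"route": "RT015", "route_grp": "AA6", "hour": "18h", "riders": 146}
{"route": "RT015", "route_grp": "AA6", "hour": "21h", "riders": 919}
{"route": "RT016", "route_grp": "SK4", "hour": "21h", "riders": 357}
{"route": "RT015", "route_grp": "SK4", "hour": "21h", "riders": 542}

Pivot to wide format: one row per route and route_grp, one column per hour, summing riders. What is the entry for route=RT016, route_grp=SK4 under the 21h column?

2829

Rows with route=RT016, route_grp=SK4 and hour=21h: riders values are 706, 770, 996, 357.
706 + 770 + 996 + 357 = 2829.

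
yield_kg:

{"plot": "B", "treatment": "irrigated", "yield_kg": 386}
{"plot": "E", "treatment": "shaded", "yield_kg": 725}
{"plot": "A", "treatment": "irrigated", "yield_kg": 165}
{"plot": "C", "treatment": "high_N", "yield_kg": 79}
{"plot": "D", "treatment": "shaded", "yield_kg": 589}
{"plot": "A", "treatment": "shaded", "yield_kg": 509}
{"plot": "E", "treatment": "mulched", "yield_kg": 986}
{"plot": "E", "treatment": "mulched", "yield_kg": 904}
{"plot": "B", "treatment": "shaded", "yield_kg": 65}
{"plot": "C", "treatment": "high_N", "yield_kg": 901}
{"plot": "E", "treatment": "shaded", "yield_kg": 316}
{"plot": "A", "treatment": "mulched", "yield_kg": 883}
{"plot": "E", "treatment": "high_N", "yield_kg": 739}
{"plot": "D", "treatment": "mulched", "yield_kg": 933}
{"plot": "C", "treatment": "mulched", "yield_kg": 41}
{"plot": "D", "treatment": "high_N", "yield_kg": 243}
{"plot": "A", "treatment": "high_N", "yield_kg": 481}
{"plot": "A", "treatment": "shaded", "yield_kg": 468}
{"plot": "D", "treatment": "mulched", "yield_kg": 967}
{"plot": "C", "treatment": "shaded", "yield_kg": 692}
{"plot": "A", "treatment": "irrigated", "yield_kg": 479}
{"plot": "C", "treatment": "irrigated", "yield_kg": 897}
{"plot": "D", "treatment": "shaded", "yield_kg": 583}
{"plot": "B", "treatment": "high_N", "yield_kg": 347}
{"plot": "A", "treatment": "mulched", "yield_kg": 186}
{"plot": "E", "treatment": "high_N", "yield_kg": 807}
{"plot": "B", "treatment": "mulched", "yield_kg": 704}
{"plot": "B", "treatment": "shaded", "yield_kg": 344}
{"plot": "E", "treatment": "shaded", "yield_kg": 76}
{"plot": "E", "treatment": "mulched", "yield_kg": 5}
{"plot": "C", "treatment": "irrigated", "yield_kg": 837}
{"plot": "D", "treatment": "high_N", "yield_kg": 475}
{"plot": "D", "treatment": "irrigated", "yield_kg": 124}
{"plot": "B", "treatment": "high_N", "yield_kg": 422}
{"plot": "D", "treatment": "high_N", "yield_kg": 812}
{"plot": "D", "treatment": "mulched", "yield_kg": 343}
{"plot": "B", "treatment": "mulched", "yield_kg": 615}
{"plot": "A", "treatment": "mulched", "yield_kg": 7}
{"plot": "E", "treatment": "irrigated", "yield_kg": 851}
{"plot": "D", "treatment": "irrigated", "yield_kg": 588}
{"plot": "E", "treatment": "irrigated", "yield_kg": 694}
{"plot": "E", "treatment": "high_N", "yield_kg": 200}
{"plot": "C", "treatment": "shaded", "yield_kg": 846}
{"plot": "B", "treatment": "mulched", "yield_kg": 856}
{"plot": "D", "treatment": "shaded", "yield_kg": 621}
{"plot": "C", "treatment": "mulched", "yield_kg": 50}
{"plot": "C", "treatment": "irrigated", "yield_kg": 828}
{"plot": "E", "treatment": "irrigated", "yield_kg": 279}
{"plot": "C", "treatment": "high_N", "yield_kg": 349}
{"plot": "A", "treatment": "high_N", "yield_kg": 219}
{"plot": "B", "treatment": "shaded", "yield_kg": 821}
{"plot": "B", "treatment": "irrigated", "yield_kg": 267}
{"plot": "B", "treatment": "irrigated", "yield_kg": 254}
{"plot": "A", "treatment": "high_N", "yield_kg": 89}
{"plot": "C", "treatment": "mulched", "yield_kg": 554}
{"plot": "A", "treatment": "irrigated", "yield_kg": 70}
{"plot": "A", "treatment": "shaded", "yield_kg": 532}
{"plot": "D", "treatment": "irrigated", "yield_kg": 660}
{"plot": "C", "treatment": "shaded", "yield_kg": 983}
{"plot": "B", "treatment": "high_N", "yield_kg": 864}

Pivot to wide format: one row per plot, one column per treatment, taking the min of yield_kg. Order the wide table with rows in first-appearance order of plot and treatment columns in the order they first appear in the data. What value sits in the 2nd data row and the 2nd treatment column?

76

With rows in first-appearance order of plot, row 2 is plot=E. treatment columns in first-appearance order: irrigated, shaded, high_N, mulched; column 2 is shaded.
Long rows with plot=E, treatment=shaded: min(725, 316, 76) = 76.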